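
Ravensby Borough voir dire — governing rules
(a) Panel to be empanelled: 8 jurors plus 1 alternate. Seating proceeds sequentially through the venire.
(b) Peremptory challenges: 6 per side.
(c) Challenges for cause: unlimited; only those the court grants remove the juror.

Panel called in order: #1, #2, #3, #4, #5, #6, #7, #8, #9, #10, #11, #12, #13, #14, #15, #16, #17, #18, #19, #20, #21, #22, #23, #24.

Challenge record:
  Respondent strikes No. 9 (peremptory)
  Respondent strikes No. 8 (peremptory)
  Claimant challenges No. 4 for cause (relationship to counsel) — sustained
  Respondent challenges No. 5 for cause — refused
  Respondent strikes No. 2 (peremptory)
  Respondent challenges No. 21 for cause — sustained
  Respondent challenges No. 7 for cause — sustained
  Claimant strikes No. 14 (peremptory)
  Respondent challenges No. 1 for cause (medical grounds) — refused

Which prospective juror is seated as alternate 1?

Removed: #2, #4, #7, #8, #9, #14, #21. (#1, #5 stay — for-cause denied.)
Seating in order: seats 1–8 → #1, #3, #5, #6, #10, #11, #12, #13; alternates → #15.
So alternate 1 is #15.

15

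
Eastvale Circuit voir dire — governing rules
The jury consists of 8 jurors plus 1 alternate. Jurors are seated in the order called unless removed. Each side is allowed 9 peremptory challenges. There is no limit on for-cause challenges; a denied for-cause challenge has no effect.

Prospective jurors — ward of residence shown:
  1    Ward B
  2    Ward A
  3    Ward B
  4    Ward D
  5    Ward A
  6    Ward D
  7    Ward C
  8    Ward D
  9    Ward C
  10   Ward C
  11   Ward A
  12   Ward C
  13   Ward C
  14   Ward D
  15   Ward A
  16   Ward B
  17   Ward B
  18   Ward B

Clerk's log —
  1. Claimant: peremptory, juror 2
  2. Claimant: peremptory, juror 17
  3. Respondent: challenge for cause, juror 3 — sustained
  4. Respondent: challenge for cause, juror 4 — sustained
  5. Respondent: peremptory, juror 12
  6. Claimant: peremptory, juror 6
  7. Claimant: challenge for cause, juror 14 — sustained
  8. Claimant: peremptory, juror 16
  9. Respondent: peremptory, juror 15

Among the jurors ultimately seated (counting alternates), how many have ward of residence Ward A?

Removed: #2, #3, #4, #6, #12, #14, #15, #16, #17.
Seated (9 incl. alternates): #1, #5, #7, #8, #9, #10, #11, #13, #18.
Of those, in Ward A: #5, #11 → 2.

2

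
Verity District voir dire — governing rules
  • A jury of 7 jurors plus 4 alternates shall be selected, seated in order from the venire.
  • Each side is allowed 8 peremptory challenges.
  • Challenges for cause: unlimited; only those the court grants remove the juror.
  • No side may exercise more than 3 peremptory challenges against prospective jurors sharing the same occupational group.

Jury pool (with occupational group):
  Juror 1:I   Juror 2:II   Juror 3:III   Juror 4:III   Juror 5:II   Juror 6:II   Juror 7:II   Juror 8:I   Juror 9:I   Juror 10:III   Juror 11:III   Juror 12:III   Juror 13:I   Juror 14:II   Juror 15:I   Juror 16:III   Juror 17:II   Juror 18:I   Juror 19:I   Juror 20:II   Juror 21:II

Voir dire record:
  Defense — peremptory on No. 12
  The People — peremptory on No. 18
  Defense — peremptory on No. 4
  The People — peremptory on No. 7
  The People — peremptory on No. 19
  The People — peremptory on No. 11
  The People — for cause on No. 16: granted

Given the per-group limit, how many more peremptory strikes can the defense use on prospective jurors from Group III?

1

Defense peremptories so far: #12, #4 — 2 of 8 used, 6 left overall.
Against Group III: #12, #4 — 2 used; per-group cap 3 leaves 1.
Binding limit: min(6, 1) = 1.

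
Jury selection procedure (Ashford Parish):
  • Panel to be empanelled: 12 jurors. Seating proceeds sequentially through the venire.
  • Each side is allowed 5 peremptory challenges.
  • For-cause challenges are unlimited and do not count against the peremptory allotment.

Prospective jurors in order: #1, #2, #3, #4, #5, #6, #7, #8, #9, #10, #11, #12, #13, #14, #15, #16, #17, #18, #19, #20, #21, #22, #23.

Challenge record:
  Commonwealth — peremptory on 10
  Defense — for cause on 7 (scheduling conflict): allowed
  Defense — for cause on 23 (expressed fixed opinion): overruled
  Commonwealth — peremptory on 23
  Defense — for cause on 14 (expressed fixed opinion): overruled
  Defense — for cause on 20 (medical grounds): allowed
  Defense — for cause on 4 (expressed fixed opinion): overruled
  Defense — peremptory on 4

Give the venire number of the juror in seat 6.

8

Removed: #4, #7, #10, #20, #23. (#14 stays — for-cause denied.)
Seating in order: seats 1–12 → #1, #2, #3, #5, #6, #8, #9, #11, #12, #13, #14, #15.
So seat 6 is #8.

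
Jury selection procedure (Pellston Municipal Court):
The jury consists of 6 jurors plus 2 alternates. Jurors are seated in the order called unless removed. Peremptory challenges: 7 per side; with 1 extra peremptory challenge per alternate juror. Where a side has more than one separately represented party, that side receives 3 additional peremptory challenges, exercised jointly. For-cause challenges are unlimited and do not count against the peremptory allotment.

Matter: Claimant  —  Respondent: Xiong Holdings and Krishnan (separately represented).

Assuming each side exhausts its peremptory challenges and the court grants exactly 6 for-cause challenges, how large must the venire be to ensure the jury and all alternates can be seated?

Seats to fill: 6 + 2 alternates = 8.
Peremptories — Claimant: 7 + 1×2 = 9; Respondent: 7 + 1×2 + 3 = 12; total 21.
For-cause removals: 6.
Minimum venire: 8 + 21 + 6 = 35.

35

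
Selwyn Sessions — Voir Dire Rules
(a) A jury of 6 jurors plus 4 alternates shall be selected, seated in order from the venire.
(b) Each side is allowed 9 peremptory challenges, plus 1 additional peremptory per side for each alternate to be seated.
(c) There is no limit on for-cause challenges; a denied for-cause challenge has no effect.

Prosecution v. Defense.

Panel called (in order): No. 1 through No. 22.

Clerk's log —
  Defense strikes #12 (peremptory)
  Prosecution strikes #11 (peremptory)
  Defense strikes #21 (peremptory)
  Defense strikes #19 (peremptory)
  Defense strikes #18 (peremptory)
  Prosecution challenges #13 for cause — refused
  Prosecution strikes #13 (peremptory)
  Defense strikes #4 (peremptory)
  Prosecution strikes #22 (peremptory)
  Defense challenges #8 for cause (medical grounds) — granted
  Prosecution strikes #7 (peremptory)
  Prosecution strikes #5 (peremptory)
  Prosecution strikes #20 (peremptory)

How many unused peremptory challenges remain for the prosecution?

7

Prosecution allotment: 9 base + 1 × 4 alternates = 13.
Prosecution peremptories used: #11, #13, #22, #7, #5, #20 — 6 (the for-cause on #13 doesn't count).
Remaining: 13 − 6 = 7.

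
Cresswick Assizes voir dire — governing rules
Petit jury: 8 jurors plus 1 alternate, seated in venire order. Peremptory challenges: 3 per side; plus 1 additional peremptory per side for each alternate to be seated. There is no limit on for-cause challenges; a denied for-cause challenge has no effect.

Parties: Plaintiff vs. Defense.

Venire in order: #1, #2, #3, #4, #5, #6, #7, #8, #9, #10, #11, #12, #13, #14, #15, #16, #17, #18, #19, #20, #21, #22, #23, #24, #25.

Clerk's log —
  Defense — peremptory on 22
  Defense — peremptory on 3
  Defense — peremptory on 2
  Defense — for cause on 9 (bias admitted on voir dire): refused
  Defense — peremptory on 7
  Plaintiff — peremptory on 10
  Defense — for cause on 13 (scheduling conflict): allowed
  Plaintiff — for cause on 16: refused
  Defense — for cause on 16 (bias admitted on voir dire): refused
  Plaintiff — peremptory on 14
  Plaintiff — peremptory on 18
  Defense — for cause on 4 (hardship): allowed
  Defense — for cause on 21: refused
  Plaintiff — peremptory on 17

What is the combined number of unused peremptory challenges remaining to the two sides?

Plaintiff allotment: 3 base + 1 × 1 alternate = 4. Defense allotment: 3 base + 1 × 1 alternate = 4.
Plaintiff peremptories used: #10, #14, #18, #17 — 4 (the for-cause on #16 doesn't count).
Defense peremptories used: #22, #3, #2, #7 — 4 (for-cause on #9, #13, #16, #4, #21 don't count).
Remaining: (4 − 4) + (4 − 4) = 0.

0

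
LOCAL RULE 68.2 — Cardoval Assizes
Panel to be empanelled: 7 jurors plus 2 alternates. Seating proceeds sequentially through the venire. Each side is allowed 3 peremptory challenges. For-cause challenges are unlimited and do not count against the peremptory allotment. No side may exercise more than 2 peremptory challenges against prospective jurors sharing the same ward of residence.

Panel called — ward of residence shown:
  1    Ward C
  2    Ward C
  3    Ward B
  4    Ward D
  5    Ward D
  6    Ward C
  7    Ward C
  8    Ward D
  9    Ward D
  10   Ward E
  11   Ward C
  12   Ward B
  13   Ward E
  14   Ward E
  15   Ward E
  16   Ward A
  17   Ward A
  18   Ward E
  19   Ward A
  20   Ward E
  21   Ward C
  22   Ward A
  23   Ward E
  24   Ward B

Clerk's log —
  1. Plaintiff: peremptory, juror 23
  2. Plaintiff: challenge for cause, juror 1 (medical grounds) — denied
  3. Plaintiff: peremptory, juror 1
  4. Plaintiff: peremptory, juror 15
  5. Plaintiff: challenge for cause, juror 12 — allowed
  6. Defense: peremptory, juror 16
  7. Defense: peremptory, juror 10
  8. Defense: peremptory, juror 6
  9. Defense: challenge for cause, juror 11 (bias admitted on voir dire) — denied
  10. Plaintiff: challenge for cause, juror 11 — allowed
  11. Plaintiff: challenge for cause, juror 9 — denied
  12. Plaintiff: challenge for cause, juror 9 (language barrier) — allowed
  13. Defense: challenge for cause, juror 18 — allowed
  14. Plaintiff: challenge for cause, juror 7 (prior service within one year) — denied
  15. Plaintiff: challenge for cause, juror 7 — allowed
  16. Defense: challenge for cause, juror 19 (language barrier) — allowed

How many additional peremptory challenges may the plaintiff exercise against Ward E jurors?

0

Plaintiff peremptories so far: #23, #1, #15 — 3 of 3 used, 0 left overall.
Against Ward E: #23, #15 — 2 used; per-ward cap 2 leaves 0.
Binding limit: min(0, 0) = 0.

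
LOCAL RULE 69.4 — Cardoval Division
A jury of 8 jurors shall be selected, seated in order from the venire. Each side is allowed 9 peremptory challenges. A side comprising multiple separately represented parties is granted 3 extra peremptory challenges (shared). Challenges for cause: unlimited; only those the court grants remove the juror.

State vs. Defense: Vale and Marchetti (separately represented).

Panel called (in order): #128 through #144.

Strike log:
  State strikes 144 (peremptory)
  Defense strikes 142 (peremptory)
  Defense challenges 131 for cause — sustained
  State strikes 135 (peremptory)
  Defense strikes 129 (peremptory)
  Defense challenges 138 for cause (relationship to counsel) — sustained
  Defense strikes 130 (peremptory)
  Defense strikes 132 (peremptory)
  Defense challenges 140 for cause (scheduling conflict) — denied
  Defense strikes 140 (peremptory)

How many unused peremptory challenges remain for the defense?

Defense allotment: 9 base + 3 multi-party = 12.
Defense peremptories used: #142, #129, #130, #132, #140 — 5 (for-cause on #131, #138, #140 don't count).
Remaining: 12 − 5 = 7.

7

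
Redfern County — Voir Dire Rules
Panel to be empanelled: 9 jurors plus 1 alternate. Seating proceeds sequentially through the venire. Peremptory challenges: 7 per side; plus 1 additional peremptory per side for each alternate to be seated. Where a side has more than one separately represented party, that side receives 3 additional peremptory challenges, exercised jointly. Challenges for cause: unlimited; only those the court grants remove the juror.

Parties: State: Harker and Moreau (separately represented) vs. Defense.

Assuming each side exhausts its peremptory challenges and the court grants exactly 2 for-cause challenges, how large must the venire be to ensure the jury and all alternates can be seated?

Seats to fill: 9 + 1 alternates = 10.
Peremptories — State: 7 + 1×1 + 3 = 11; Defense: 7 + 1×1 = 8; total 19.
For-cause removals: 2.
Minimum venire: 10 + 19 + 2 = 31.

31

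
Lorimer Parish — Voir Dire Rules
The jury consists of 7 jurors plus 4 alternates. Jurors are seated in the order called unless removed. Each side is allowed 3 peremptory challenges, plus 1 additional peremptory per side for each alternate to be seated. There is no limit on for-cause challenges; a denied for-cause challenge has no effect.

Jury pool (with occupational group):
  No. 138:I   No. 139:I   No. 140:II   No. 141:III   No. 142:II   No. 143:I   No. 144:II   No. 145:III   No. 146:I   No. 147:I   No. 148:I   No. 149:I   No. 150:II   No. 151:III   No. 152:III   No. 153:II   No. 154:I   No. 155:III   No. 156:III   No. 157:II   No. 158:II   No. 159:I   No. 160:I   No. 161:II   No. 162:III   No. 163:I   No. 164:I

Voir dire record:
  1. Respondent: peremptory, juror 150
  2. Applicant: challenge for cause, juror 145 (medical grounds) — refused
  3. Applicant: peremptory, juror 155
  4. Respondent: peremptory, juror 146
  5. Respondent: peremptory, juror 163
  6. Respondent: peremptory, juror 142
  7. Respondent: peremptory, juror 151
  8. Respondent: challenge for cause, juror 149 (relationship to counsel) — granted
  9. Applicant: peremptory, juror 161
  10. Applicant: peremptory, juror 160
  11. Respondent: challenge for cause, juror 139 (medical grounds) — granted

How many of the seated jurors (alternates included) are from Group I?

5

Removed: #139, #142, #146, #149, #150, #151, #155, #160, #161, #163.
Seated (11 incl. alternates): #138, #140, #141, #143, #144, #145, #147, #148, #152, #153, #154.
Of those, in Group I: #138, #143, #147, #148, #154 → 5.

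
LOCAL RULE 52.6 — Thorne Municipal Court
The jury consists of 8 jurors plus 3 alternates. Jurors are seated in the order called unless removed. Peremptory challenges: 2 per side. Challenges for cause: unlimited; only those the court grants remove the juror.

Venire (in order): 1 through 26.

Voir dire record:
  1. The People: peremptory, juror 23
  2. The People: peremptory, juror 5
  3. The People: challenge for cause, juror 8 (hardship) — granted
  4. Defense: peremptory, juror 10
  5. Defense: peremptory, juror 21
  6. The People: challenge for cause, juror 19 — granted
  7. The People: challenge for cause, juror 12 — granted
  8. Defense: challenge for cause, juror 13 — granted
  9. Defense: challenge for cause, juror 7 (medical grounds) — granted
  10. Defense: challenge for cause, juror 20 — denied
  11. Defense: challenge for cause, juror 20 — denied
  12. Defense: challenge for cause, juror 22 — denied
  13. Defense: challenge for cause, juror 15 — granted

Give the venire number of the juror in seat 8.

Removed: #5, #7, #8, #10, #12, #13, #15, #19, #21, #23. (#20, #22 stay — for-cause denied.)
Seating in order: seats 1–8 → #1, #2, #3, #4, #6, #9, #11, #14; alternates → #16, #17, #18.
So seat 8 is #14.

14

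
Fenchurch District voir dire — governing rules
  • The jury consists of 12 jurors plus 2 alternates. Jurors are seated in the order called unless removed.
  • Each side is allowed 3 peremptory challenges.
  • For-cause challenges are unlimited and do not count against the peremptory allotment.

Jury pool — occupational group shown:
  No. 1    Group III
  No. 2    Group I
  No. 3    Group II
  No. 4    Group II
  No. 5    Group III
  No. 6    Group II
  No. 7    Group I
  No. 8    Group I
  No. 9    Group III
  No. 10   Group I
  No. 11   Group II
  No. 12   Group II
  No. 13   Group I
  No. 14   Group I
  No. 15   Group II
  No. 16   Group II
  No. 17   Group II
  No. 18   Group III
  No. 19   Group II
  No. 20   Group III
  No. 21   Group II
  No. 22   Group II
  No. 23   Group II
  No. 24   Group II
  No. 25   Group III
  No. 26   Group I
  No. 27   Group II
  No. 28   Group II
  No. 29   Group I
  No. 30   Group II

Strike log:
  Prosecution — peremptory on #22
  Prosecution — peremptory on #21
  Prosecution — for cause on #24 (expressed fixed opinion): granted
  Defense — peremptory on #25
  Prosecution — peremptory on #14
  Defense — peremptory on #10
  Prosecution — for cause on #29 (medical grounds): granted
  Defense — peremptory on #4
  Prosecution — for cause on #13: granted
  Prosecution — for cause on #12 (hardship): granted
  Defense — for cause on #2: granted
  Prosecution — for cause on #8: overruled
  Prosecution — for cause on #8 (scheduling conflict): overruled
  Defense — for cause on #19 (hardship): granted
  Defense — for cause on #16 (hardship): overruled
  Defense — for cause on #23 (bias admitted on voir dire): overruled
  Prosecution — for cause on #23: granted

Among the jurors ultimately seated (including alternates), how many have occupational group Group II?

6

Removed: #2, #4, #10, #12, #13, #14, #19, #21, #22, #23, #24, #25, #29.
Seated (14 incl. alternates): #1, #3, #5, #6, #7, #8, #9, #11, #15, #16, #17, #18, #20, #26.
Of those, in Group II: #3, #6, #11, #15, #16, #17 → 6.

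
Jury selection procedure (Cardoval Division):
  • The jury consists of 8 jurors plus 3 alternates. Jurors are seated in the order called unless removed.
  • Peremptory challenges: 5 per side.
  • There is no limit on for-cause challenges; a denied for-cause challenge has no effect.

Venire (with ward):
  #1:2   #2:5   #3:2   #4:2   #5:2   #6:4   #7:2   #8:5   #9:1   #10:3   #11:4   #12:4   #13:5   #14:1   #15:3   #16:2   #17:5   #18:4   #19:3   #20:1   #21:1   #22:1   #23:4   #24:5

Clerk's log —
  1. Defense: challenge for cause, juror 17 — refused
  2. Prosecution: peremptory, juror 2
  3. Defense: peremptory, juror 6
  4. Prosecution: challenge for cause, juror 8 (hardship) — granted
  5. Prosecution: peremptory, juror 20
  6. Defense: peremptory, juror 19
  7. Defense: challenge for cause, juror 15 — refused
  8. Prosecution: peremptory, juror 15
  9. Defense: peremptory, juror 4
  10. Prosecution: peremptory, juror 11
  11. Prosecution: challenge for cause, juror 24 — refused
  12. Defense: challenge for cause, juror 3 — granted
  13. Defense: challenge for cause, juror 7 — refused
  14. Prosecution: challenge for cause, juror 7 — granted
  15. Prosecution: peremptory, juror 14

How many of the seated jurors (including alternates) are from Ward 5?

Removed: #2, #3, #4, #6, #7, #8, #11, #14, #15, #19, #20.
Seated (11 incl. alternates): #1, #5, #9, #10, #12, #13, #16, #17, #18, #21, #22.
Of those, in Ward 5: #13, #17 → 2.

2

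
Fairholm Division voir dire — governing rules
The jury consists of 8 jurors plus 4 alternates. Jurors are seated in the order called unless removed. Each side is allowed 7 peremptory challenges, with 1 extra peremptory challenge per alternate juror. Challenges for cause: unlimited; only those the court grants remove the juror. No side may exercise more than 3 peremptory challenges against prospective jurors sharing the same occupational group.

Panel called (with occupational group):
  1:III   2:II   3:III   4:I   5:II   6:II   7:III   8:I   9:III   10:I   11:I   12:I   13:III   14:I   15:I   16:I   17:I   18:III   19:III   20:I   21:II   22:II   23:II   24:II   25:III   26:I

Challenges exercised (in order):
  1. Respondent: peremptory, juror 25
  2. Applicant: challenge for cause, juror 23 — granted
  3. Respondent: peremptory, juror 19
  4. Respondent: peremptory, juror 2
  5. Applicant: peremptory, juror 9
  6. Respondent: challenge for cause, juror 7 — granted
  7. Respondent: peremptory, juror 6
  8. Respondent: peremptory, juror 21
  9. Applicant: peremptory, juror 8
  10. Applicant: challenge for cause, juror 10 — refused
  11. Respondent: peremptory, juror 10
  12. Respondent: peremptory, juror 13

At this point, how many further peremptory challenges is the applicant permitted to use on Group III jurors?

2

Applicant peremptories so far: #9, #8 — 2 of 11 used, 9 left overall.
Against Group III: #9 — 1 used; per-group cap 3 leaves 2.
Binding limit: min(9, 2) = 2.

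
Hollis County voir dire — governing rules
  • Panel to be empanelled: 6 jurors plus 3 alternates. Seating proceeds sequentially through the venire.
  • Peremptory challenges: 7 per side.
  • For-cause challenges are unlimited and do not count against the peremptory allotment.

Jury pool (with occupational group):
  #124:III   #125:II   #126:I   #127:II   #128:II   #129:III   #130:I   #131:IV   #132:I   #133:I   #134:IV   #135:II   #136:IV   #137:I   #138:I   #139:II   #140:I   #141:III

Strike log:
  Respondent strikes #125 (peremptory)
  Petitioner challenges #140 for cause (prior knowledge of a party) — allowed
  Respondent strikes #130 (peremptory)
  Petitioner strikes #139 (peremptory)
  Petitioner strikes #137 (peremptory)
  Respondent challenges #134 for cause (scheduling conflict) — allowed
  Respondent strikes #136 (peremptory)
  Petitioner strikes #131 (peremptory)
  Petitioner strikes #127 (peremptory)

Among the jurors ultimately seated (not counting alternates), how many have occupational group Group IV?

Removed: #125, #127, #130, #131, #134, #136, #137, #139, #140.
Seated jurors 1–6: #124, #126, #128, #129, #132, #133 (alternates #135, #138, #141 not counted).
None of those are in Group IV → 0.

0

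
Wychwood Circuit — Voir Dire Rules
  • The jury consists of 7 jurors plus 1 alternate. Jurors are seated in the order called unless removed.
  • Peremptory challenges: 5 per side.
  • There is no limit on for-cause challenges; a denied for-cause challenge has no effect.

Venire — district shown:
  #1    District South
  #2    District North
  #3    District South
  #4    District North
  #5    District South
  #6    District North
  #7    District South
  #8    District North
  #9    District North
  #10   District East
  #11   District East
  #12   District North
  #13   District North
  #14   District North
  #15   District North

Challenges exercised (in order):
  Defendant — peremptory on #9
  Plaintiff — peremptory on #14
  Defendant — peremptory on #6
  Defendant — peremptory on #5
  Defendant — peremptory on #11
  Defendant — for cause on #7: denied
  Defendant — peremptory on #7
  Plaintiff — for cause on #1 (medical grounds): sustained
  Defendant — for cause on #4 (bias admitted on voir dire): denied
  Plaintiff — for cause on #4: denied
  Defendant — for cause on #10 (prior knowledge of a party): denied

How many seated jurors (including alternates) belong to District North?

6

Removed: #1, #5, #6, #7, #9, #11, #14.
Seated (8 incl. alternates): #2, #3, #4, #8, #10, #12, #13, #15.
Of those, in District North: #2, #4, #8, #12, #13, #15 → 6.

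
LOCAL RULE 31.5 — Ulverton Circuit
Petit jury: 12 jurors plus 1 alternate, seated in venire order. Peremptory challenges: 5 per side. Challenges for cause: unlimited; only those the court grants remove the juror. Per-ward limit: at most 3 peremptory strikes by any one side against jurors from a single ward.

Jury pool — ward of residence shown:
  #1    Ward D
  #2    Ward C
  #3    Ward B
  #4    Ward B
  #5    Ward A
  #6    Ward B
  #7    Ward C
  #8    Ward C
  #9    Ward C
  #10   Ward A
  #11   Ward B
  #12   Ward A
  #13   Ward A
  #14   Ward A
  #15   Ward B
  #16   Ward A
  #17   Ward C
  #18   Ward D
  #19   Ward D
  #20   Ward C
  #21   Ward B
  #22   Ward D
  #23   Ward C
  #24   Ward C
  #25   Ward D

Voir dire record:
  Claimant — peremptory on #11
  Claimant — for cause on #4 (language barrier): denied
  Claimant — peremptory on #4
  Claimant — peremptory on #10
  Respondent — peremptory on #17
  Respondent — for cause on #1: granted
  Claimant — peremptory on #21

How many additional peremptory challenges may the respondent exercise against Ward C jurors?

2

Respondent peremptories so far: #17 — 1 of 5 used, 4 left overall.
Against Ward C: #17 — 1 used; per-ward cap 3 leaves 2.
Binding limit: min(4, 2) = 2.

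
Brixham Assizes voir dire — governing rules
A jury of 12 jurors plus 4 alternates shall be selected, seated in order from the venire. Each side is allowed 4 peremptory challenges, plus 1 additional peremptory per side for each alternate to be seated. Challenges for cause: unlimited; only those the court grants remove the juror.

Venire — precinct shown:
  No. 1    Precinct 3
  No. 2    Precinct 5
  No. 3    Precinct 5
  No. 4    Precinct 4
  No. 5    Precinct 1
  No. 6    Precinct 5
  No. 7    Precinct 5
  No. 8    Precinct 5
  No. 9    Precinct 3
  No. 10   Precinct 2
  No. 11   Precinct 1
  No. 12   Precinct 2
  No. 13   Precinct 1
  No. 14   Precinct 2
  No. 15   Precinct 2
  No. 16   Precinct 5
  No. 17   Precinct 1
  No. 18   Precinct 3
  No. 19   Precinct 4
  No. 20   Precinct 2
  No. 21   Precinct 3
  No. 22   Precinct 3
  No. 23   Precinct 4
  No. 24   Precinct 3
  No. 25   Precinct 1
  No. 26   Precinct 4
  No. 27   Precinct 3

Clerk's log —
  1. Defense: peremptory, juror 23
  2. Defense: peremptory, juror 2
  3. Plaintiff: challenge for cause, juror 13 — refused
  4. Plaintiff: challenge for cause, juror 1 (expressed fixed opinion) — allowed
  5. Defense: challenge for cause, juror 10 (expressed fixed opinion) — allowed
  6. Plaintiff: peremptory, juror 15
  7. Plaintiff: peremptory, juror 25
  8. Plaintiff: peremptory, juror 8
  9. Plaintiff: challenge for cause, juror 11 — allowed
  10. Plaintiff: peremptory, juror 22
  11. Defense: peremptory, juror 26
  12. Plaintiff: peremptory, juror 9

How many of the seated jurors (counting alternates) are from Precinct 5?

4

Removed: #1, #2, #8, #9, #10, #11, #15, #22, #23, #25, #26.
Seated (16 incl. alternates): #3, #4, #5, #6, #7, #12, #13, #14, #16, #17, #18, #19, #20, #21, #24, #27.
Of those, in Precinct 5: #3, #6, #7, #16 → 4.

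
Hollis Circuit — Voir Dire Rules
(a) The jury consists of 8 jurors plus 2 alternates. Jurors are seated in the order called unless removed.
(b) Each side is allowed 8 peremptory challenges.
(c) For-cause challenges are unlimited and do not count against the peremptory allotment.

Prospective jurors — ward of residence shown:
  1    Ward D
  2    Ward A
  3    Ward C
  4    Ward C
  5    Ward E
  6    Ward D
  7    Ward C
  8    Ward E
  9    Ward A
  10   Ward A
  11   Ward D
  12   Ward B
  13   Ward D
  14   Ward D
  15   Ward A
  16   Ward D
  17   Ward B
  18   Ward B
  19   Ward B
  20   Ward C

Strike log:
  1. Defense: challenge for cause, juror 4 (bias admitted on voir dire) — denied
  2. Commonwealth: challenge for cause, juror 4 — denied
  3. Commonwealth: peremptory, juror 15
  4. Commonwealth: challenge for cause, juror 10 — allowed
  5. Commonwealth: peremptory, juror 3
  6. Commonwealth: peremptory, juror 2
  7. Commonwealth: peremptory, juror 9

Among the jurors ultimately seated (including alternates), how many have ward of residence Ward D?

Removed: #2, #3, #9, #10, #15.
Seated (10 incl. alternates): #1, #4, #5, #6, #7, #8, #11, #12, #13, #14.
Of those, in Ward D: #1, #6, #11, #13, #14 → 5.

5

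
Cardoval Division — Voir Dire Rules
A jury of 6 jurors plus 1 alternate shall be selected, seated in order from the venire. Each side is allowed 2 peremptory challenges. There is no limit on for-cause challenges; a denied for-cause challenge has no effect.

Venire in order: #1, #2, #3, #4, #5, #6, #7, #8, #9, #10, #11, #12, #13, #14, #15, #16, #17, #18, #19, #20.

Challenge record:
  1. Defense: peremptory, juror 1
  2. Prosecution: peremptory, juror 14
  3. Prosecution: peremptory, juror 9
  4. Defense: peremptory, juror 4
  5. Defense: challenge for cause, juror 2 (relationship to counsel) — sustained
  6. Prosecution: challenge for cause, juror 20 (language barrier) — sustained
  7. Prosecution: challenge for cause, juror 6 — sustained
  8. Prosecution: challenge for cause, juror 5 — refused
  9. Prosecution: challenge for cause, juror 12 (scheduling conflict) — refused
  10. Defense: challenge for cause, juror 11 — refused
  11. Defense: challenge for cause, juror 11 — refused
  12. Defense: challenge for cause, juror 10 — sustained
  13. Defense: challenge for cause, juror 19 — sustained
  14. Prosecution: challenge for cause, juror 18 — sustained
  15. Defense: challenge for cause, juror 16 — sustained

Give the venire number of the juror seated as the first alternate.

13

Removed: #1, #2, #4, #6, #9, #10, #14, #16, #18, #19, #20. (#5, #11, #12 stay — for-cause denied.)
Seating in order: seats 1–6 → #3, #5, #7, #8, #11, #12; alternates → #13.
So alternate 1 is #13.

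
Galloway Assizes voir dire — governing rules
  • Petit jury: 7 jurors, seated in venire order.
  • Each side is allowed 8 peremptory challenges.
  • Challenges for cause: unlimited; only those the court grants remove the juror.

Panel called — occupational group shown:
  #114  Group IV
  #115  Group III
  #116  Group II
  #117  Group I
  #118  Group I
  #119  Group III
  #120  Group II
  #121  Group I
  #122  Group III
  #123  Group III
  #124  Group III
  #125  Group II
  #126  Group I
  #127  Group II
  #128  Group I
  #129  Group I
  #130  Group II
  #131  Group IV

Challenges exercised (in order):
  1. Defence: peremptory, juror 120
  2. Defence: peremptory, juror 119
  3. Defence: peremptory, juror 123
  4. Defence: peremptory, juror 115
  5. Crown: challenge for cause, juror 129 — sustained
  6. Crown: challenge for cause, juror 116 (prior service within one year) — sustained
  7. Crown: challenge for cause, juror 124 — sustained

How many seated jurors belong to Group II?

1

Removed: #115, #116, #119, #120, #123, #124, #129.
Seated jurors 1–7: #114, #117, #118, #121, #122, #125, #126.
Of those, in Group II: #125 → 1.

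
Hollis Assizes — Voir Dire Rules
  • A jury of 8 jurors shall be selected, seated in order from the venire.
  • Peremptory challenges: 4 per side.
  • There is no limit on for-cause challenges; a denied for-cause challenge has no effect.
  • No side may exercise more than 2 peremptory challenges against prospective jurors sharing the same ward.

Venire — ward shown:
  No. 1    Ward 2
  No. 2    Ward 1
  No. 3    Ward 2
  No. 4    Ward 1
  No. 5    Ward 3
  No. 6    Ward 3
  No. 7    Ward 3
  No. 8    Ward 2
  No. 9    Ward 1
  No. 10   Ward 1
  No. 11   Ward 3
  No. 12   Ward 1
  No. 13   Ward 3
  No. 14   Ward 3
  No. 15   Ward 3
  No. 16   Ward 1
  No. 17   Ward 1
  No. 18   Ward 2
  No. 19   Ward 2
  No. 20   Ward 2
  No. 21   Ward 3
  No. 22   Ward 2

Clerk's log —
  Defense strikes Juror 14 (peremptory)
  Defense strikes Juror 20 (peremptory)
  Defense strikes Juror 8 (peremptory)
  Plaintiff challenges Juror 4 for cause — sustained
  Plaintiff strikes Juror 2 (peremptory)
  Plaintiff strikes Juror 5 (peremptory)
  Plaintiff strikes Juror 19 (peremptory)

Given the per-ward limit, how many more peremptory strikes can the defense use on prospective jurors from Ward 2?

Defense peremptories so far: #14, #20, #8 — 3 of 4 used, 1 left overall.
Against Ward 2: #20, #8 — 2 used; per-ward cap 2 leaves 0.
Binding limit: min(1, 0) = 0.

0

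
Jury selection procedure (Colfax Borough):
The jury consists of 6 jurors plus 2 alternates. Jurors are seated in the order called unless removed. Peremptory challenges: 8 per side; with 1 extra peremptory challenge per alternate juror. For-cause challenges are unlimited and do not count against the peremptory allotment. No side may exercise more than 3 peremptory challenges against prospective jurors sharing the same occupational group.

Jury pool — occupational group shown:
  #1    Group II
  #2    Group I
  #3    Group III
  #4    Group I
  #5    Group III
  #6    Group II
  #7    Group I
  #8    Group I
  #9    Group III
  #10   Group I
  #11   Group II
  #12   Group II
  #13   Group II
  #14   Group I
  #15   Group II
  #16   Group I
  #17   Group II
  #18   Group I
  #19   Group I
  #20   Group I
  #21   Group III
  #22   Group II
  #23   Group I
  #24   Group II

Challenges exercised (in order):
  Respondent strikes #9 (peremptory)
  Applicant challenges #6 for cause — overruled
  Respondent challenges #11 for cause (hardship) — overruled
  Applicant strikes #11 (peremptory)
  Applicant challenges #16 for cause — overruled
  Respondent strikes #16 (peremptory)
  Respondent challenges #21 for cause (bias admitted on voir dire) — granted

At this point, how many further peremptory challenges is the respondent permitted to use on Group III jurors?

Respondent peremptories so far: #9, #16 — 2 of 10 used, 8 left overall.
Against Group III: #9 — 1 used; per-group cap 3 leaves 2.
Binding limit: min(8, 2) = 2.

2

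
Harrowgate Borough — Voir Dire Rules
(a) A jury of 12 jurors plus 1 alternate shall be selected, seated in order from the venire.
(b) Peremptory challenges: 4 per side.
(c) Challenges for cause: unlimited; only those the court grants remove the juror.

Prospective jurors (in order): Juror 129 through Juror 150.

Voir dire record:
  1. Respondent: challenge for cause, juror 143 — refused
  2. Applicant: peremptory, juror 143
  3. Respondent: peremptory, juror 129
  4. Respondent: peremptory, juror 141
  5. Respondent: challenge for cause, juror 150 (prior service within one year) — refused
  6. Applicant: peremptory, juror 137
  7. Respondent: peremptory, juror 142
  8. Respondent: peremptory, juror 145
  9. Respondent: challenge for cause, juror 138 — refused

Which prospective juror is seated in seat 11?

Removed: #129, #137, #141, #142, #143, #145. (#138, #150 stay — for-cause denied.)
Seating in order: seats 1–12 → #130, #131, #132, #133, #134, #135, #136, #138, #139, #140, #144, #146; alternates → #147.
So seat 11 is #144.

144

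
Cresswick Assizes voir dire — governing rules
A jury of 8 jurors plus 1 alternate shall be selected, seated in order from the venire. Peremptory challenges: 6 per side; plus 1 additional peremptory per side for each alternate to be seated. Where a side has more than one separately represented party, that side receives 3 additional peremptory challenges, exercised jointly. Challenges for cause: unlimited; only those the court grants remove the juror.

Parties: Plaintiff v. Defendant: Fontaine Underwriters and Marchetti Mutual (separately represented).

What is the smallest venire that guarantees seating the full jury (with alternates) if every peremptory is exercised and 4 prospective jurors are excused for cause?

30

Seats to fill: 8 + 1 alternates = 9.
Peremptories — Plaintiff: 6 + 1×1 = 7; Defendant: 6 + 1×1 + 3 = 10; total 17.
For-cause removals: 4.
Minimum venire: 9 + 17 + 4 = 30.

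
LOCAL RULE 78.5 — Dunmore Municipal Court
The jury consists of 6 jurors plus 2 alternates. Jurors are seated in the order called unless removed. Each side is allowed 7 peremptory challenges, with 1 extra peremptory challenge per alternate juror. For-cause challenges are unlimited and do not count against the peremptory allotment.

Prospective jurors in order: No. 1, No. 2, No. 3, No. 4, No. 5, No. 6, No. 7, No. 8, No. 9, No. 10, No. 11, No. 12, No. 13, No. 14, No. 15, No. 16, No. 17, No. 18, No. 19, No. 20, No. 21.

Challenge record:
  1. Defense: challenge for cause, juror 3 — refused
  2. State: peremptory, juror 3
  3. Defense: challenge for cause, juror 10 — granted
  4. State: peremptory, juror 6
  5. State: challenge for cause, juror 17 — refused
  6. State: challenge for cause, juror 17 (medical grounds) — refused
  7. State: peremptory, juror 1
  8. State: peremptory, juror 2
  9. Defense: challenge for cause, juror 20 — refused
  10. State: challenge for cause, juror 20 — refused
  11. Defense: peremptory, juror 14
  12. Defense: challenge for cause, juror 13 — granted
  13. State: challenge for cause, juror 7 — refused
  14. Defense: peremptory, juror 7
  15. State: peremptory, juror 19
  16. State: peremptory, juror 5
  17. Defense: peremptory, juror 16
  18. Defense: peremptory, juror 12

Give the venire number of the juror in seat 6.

17

Removed: #1, #2, #3, #5, #6, #7, #10, #12, #13, #14, #16, #19. (#17, #20 stay — for-cause denied.)
Seating in order: seats 1–6 → #4, #8, #9, #11, #15, #17; alternates → #18, #20.
So seat 6 is #17.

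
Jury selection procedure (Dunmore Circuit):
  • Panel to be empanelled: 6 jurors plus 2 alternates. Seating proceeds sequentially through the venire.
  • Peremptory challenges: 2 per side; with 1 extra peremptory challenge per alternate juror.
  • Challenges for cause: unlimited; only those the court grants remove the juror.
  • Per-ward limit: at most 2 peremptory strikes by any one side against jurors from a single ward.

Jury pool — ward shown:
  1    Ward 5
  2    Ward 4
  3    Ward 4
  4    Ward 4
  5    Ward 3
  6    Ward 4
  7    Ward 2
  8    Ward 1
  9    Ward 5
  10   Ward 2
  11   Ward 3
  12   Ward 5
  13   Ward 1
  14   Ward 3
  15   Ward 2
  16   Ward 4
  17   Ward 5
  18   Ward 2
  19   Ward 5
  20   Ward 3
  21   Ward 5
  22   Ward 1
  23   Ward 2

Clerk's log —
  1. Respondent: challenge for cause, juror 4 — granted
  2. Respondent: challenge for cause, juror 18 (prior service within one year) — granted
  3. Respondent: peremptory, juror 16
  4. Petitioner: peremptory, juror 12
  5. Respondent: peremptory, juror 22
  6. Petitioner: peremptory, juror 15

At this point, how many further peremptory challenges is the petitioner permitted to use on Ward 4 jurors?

2

Petitioner peremptories so far: #12, #15 — 2 of 4 used, 2 left overall.
Against Ward 4: none yet — per-ward cap 2 leaves 2.
Binding limit: min(2, 2) = 2.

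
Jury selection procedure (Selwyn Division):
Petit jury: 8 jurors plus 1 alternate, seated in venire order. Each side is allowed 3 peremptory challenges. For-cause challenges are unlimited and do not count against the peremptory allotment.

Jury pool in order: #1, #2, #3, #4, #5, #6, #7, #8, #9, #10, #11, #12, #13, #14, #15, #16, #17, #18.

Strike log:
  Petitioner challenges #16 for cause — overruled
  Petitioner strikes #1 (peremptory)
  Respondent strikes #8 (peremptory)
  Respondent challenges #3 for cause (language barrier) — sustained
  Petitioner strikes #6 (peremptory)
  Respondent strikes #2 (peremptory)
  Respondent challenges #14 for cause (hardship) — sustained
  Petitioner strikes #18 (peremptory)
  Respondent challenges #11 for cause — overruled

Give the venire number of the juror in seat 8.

Removed: #1, #2, #3, #6, #8, #14, #18. (#11, #16 stay — for-cause denied.)
Filling seats in venire order through position 8: #4, #5, #7, #9, #10, #11, #12, #13.
So seat 8 is #13.

13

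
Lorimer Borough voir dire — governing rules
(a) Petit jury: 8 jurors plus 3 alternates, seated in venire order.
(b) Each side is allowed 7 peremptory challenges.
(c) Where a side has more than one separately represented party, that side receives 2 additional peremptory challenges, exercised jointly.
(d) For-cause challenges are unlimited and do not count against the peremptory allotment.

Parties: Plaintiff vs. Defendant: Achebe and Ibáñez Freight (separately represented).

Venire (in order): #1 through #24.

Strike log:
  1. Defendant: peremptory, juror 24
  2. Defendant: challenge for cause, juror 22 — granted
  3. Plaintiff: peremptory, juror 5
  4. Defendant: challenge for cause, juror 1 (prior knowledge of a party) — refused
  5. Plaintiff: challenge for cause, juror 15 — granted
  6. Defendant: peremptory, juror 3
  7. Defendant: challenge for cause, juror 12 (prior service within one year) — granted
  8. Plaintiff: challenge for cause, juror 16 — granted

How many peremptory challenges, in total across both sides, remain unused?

Plaintiff allotment: 7. Defendant allotment: 7 base + 2 multi-party = 9.
Plaintiff peremptories used: #5 — 1 (for-cause on #15, #16 don't count).
Defendant peremptories used: #24, #3 — 2 (for-cause on #22, #1, #12 don't count).
Remaining: (7 − 1) + (9 − 2) = 13.

13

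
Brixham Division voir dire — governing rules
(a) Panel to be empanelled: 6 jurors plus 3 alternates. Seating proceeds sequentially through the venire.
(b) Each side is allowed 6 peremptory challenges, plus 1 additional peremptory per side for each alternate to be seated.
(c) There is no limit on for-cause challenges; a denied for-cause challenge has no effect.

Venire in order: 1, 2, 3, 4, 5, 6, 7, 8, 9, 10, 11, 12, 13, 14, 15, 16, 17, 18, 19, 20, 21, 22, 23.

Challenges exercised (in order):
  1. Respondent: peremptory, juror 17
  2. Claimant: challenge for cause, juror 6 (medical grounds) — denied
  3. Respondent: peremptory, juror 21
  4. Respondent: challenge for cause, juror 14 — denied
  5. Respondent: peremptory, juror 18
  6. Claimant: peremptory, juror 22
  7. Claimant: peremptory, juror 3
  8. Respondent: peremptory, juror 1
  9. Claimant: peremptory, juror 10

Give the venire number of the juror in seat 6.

Removed: #1, #3, #10, #17, #18, #21, #22. (#6, #14 stay — for-cause denied.)
Seating in order: seats 1–6 → #2, #4, #5, #6, #7, #8; alternates → #9, #11, #12.
So seat 6 is #8.

8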